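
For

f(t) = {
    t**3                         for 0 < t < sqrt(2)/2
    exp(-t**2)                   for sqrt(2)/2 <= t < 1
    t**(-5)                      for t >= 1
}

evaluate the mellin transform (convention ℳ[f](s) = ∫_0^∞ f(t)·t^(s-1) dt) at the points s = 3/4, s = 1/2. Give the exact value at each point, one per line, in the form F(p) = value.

F(3/4) = -uppergamma(3/8, 1)/2 + 2**(1/8)/15 + 4/17 + uppergamma(3/8, 1/2)/2
F(1/2) = -uppergamma(1/4, 1)/2 + 2**(1/4)/14 + 2/9 + uppergamma(1/4, 1/2)/2

back out the power substitution: t**(3/2) on [0, 1/2); exp(-t) on [1/2, 1); t**(-5/2) on [1, ∞)
along the cuts sqrt(2)/2, 1, ℳ[f](s) splits into 3 integrals
on [0, sqrt(2)/2) integrate f = t**3 against the kernel
[sqrt(2)/2, 1) adds the kernel integral of exp(-t**2)
over [1, ∞), the kernel integral of t**(-5) enters the sum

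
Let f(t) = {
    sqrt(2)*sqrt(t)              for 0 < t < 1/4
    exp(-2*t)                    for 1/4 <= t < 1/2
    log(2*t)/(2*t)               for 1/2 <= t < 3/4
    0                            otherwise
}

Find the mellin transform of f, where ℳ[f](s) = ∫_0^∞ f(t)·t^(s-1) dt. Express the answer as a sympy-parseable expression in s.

reversing the common scale on t: sqrt(t) on [0, 1/2); exp(-t) on [1/2, 1); log(t)/t on [1, 3/2)
cuts at 1/4, 1/2: linearity sums the 3 kernel integrals
the [0, 1/4) slice contributes ∫ sqrt(2)*sqrt(t)·t^(s-1) dt
for t in [1/4, 1/2): the term is ∫ exp(-2*t)·t^(s-1)
the [1/2, 3/4) slice contributes ∫ log(2*t)/(2*t)·t^(s-1) dt

(2**s*(2*s + 1)*(s**2 - 2*s + 1)*uppergamma(s, 1/2) - 2**s*(2*s + 1)*(s**2 - 2*s + 1)*uppergamma(s, 1) + 2**s*(2*s + 1) + 3**s*s*(2*s + 1)*(-2*log(2) + 2*log(3))/3 - 2*3**s*(2*s + 1)/3 + 3**s*(2*s + 1)*(-2*log(3) + 2*log(2))/3 + sqrt(2)*(s**2 - 2*s + 1))/(4**s*(2*s + 1)*(s**2 - 2*s + 1))
  Re(s) > -1/2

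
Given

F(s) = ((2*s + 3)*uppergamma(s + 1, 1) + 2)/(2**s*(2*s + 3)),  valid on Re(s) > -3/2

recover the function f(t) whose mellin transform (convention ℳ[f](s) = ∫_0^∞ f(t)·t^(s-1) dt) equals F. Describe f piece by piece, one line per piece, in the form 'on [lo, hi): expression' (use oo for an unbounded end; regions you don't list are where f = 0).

undo the common scale on t: t**(3/2) on [0, 1); t*exp(-t) on [1, ∞)
undo the shared t-power: sqrt(t) on [0, 1); exp(-t) on [1, ∞)
breakpoints 1/2: one integral from each of the 2 segments
segment 0 to 1/2 holds 2*sqrt(2)*t**(3/2); add its integral
piece [1/2, ∞): integrate 2*t*exp(-2*t) against the kernel

on [0, 1/2): 2*sqrt(2)*t**(3/2)
on [1/2, oo): 2*t*exp(-2*t)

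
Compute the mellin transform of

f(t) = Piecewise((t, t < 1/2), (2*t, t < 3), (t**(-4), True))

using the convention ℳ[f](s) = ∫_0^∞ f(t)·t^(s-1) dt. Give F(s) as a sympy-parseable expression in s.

(970*6**s*s - 3890*6**s - 81*s + 324)/(162*2**s*(s**2 - 3*s - 4))
  -1 < Re(s) < 4

decompose at 1/2, 3; ℳ[f](s) sums the 3 pieces' integrals
segment 0 to 1/2 holds t; add its integral
for t in [1/2, 3): the term is ∫ 2*t·t^(s-1)
piece [3, ∞): integrate t**(-4) against the kernel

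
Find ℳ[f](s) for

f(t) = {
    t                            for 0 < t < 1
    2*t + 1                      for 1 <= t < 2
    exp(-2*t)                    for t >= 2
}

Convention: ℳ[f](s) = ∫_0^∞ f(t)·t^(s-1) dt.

decompose at 1, 2; ℳ[f](s) sums the 3 pieces' integrals
on [0, 1): add ∫ t·t^(s-1) dt
[1, 2) adds the kernel integral of (2*t + 1)
on [2, ∞) integrate f = exp(-2*t) against the kernel

(2**s*s*(s + 1)*uppergamma(s, 4) - 2*4**s*s - 4**s + 5*8**s*s + 8**s)/(4**s*s*(s + 1))
  Re(s) > -1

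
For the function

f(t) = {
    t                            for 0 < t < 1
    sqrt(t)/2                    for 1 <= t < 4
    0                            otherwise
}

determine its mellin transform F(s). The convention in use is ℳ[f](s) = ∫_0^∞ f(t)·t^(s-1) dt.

(2**(2*s + 1)*(s + 1) + s)/((s + 1)*(2*s + 1))
  Re(s) > -1

back out the power substitution: t**2 on [0, 1); t/2 on [1, 2)
undo the shared t-power: t on [0, 1); 1/2 on [1, 2)
along the cuts 1, ℳ[f](s) splits into 2 integrals
segment 0 to 1 holds t; add its integral
over [1, 4), the kernel integral of sqrt(t)/2 enters the sum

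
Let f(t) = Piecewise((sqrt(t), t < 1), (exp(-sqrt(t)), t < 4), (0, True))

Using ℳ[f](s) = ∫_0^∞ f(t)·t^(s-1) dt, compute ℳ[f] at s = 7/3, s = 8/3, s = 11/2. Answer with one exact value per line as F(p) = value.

F(7/3) = -2*uppergamma(14/3, 2) + 6/17 + 2*uppergamma(14/3, 1)
F(8/3) = -2*uppergamma(16/3, 2) + 6/19 + 2*uppergamma(16/3, 1)
F(11/2) = -53626368*exp(-2) + 1/6 + 19728202*exp(-1)

the power substitution comes off first: t on [0, 1); exp(-t) on [1, 2)
split f at 1: ℳ[f](s) collects 2 kernel integrals
the [0, 1) slice contributes ∫ sqrt(t)·t^(s-1) dt
piece [1, 4): integrate exp(-sqrt(t)) against the kernel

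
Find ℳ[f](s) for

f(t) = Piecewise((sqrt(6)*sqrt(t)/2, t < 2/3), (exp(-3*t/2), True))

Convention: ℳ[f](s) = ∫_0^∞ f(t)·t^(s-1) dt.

(2/3)**s*((2*s + 1)*uppergamma(s, 1) + 2)/(2*s + 1)
  Re(s) > -1/2

strip the common scale on t: sqrt(t) on [0, 1); exp(-t) on [1, ∞)
cuts at 2/3: linearity sums the 2 kernel integrals
piece [0, 2/3): integrate sqrt(6)*sqrt(t)/2 against the kernel
on [2/3, ∞): add ∫ exp(-3*t/2)·t^(s-1) dt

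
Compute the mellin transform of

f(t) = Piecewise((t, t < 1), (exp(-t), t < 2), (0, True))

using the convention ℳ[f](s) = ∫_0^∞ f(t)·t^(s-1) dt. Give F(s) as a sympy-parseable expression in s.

linearity at 1 turns ℳ[f](s) into 2 summed integrals
over [0, 1), the kernel integral of t enters the sum
segment [1, 2) carries exp(-t); integrate it

((s + 1)*uppergamma(s, 1) - (s + 1)*uppergamma(s, 2) + 1)/(s + 1)
  Re(s) > -1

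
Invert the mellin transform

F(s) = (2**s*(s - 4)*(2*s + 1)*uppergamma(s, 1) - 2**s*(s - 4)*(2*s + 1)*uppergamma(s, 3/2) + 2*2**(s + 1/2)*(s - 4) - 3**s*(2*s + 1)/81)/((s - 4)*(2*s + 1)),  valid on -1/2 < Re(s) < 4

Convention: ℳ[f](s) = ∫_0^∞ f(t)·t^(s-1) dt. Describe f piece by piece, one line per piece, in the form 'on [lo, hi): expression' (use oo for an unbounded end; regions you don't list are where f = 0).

integrate the 3 segments split at 2, 3, then add the results
∫ over [0, 2) of sqrt(t)·t^(s-1) joins the sum
between 2 and 3 the integrand is exp(-t/2)·t^(s-1)
between 3 and ∞ the integrand is t**(-4)·t^(s-1)

on [0, 2): sqrt(t)
on [2, 3): exp(-t/2)
on [3, oo): t**(-4)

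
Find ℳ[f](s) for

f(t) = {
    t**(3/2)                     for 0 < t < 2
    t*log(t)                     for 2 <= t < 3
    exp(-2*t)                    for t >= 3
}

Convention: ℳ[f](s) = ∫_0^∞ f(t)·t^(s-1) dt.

along the cuts 2, 3, ℳ[f](s) splits into 3 integrals
∫ over [0, 2) of t**(3/2)·t^(s-1) joins the sum
on [2, 3): add ∫ t*log(t)·t^(s-1) dt
segment 3 to ∞ holds exp(-2*t); add its integral

(-12**s*s*(2*s + 3)*log(4) - 12**s*(2*s + 3)*log(4) + 12**s*(4*s + 6) + 12**s*sqrt(2)*(4*s**2 + 8*s + 4) + 3*18**s*s*(2*s + 3)*log(3) + 18**s*(-6*s - 9) + 3*18**s*(2*s + 3)*log(3) + 3**s*(2*s + 3)*(s**2 + 2*s + 1)*uppergamma(s, 6))/(6**s*(2*s + 3)*(s**2 + 2*s + 1))
  Re(s) > -3/2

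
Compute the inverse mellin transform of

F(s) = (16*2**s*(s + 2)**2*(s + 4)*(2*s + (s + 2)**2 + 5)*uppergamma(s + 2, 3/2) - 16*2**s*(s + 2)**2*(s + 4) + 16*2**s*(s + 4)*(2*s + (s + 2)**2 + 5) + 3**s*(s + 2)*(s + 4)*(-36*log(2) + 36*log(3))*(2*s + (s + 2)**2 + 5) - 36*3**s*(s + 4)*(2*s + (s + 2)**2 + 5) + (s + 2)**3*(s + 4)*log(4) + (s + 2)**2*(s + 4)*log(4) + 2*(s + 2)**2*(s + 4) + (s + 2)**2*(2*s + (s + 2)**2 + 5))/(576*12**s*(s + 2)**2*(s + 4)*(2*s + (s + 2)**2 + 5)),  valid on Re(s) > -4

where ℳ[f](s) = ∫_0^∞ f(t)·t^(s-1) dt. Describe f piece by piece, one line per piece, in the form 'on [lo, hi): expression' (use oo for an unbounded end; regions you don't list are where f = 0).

on [0, 1/12): 36*t**4
on [1/12, 1/6): 6*t**3*log(6*t)
on [1/6, 1/4): t**2*log(6*t)
on [1/4, oo): t**2*exp(-6*t)

undo the shared t-power: 36*t**2 on [0, 1/12); 6*t*log(6*t) on [1/12, 1/6); log(6*t) on [1/6, 1/4); …
back out the common scale on t: 9*t**2 on [0, 1/6); 3*t*log(3*t) on [1/6, 1/3); log(3*t) on [1/3, 1/2); …
peel off the common scale on t: t**2 on [0, 1/2); t*log(t) on [1/2, 1); log(t) on [1, 3/2); …
summing 4 kernel integrals split by 1/12, 1/6, 1/4 yields ℳ[f](s)
segment [0, 1/12) carries 36*t**4; integrate it
∫ 6*t**3*log(6*t)·t^(s-1) over [1/12, 1/6)
for t in [1/6, 1/4): the term is ∫ t**2*log(6*t)·t^(s-1)
segment [1/4, ∞) carries t**2*exp(-6*t); integrate it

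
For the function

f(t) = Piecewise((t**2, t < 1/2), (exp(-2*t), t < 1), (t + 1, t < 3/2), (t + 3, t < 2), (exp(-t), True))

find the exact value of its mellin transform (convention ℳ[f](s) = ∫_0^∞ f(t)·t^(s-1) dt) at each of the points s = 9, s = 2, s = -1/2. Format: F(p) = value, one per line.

breakpoints 1/2, 1, 3/2, 2: one integral from each of the 5 segments
segment [0, 1/2) carries t**2; integrate it
the [1/2, 1) slice contributes ∫ exp(-2*t)·t^(s-1) dt
∫ over [1, 3/2) of (t + 1)·t^(s-1) joins the sum
segment 3/2 to 2 holds (t + 3); add its integral
segment 2 to ∞ holds exp(-t); add its integral

F(9) = (217009980*E + 267949573*exp(2) + 301364743680)*exp(-2)/1013760
F(2) = (96*E + 432 + 1075*exp(2))*exp(-2)/192
F(-1/2) = sqrt(2)*(3*sqrt(2)*(-2 - 2*sqrt(pi)*exp(2)*erfc(sqrt(2)) + sqrt(2)) + 12*E + (-5 - 12*sqrt(pi)*erfc(1) + 12*sqrt(pi)*erfc(sqrt(2)) + 8*sqrt(3))*exp(2))*exp(-2)/6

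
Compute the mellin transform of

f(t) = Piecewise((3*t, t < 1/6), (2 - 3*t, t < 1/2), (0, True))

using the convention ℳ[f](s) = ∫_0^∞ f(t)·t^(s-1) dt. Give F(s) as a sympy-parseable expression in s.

peel off the common scale on t: t on [0, 1/2); 2 - t on [1/2, 3/2)
slice at 1/6, transform all 2 pieces, and sum them
[0, 1/6) adds the kernel integral of 3*t
[1/6, 1/2) adds the kernel integral of (2 - 3*t)

(3**s*s/2 + 2*3**s - s - 2)/(6**s*s*(s + 1))
  Re(s) > -1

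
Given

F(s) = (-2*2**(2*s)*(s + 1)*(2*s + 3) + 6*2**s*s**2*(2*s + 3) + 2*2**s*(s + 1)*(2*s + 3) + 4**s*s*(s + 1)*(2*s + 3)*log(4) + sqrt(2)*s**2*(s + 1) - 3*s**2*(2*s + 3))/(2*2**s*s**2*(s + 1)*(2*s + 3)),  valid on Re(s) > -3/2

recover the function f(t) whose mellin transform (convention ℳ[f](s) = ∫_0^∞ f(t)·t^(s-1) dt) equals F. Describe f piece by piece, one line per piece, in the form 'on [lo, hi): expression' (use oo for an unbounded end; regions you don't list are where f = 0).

on [0, 1/2): t**(3/2)
on [1/2, 1): 3*t
on [1, 2): log(t)

along the cuts 1/2, 1, ℳ[f](s) splits into 3 integrals
segment [0, 1/2) carries t**(3/2); integrate it
for t in [1/2, 1): the term is ∫ 3*t·t^(s-1)
between 1 and 2 the integrand is log(t)·t^(s-1)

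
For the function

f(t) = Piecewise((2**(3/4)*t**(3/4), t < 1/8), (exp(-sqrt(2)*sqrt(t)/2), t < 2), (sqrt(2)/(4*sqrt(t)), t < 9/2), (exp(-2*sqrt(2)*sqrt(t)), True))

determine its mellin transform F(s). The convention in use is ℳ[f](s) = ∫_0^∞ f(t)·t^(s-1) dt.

2**s*(2*1296**s*(4*s + 3) + 12*576**s*(2*s - 1)*(4*s + 3)*uppergamma(2*s, 1/4) - 12*576**s*(2*s - 1)*(4*s + 3)*uppergamma(2*s, 1) - 3*576**s*(4*s + 3) + 12*6**(2*s)*(2*s - 1)*(4*s + 3)*uppergamma(2*s, 6) + 6*sqrt(2)*6**(2*s)*(2*s - 1))/(6*576**s*(2*s - 1)*(4*s + 3))
  Re(s) > -3/4

peel off the common scale on t: 2*sqrt(2)*t**(3/4) on [0, 1/16); exp(-sqrt(t)) on [1/16, 1); 1/(4*sqrt(t)) on [1, 9/4); …
invert the power substitution to get 2*sqrt(2)*t**(3/2) on [0, 1/4); exp(-t) on [1/4, 1); 1/(4*t) on [1, 3/2); …
undo the common scale on t: t**(3/2) on [0, 1/2); exp(-t/2) on [1/2, 2); 1/(2*t) on [2, 3); …
breakpoints 1/8, 2, 9/2: one integral from each of the 4 segments
for t in [0, 1/8): the term is ∫ 2**(3/4)*t**(3/4)·t^(s-1)
∫ exp(-sqrt(2)*sqrt(t)/2)·t^(s-1) over [1/8, 2)
over [2, 9/2), the kernel integral of sqrt(2)/(4*sqrt(t)) enters the sum
piece [9/2, ∞): integrate exp(-2*sqrt(2)*sqrt(t)) against the kernel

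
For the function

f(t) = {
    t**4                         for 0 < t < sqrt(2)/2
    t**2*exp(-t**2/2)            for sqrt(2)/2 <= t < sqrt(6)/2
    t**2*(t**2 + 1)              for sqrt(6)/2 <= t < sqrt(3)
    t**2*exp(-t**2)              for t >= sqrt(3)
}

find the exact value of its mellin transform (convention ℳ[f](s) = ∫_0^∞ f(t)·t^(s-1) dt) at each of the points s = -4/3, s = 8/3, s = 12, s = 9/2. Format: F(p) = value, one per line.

reversing the power substitution: t**2 on [0, 1/2); t*exp(-t/2) on [1/2, 3/2); t*(t + 1) on [3/2, 3); …
undo the shared t-power: t on [0, 1/2); exp(-t/2) on [1/2, 3/2); t + 1 on [3/2, 3); …
integrate the 4 segments split at sqrt(2)/2, sqrt(6)/2, sqrt(3), then add the results
∫ t**4·t^(s-1) over [0, sqrt(2)/2)
over [sqrt(2)/2, sqrt(6)/2), the kernel integral of t**2*exp(-t**2/2) enters the sum
∫ over [sqrt(6)/2, sqrt(3)) of t**2*(t**2 + 1)·t^(s-1) joins the sum
segment [sqrt(3), ∞) carries t**2*exp(-t**2); integrate it

F(-4/3) = 2**(2/3)*(-33*3**(1/3) - 8*2**(2/3)*uppergamma(1/3, 3/4) + 8*2**(1/3)*uppergamma(1/3, 3) + 3 + 8*2**(2/3)*uppergamma(1/3, 1/4) + 42*6**(1/3))/32
F(8/3) = 2**(2/3)*(-2240*2**(2/3)*uppergamma(7/3, 3/4) - 1107*3**(1/3) + 21 + 560*2**(1/3)*uppergamma(7/3, 3) + 2240*2**(2/3)*uppergamma(7/3, 1/4) + 6696*6**(1/3))/2240
F(12) = -6243201*exp(-3/4)/64 + 13977*exp(-3)/2 + 1009711/1792 + 3786745*exp(-1/4)/64
F(9/2) = 2**(3/4)*(-7072*sqrt(2)*uppergamma(13/4, 3/4) - 1971*3**(1/4) + 13 + 884*2**(1/4)*uppergamma(13/4, 3) + 7072*sqrt(2)*uppergamma(13/4, 1/4) + 24192*6**(1/4))/3536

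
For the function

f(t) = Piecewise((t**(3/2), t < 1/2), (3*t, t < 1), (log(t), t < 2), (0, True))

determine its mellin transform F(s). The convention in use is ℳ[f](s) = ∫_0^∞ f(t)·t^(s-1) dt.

breakpoints 1/2, 1: one integral from each of the 3 segments
for t in [0, 1/2): the term is ∫ t**(3/2)·t^(s-1)
on [1/2, 1) integrate f = 3*t against the kernel
piece [1, 2): integrate log(t) against the kernel

(-2*2**(2*s)*(s + 1)*(2*s + 3) + 6*2**s*s**2*(2*s + 3) + 2*2**s*(s + 1)*(2*s + 3) + 4**s*s*(s + 1)*(2*s + 3)*log(4) + sqrt(2)*s**2*(s + 1) - 3*s**2*(2*s + 3))/(2*2**s*s**2*(s + 1)*(2*s + 3))
  Re(s) > -3/2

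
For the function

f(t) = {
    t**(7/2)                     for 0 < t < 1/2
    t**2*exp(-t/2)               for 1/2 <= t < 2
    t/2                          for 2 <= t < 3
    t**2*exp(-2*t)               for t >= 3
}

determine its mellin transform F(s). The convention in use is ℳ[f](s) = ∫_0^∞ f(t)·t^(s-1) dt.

(4*24**s*(s + 1)*(2*s + 7)*uppergamma(s + 2, 1/4) - 4*24**s*(s + 1)*(2*s + 7)*uppergamma(s + 2, 1) - 24**s*(2*s + 7) + 3*6**(2*s)*(2*s + 7)/2 + 6**s*(s + 1)*(2*s + 7)*uppergamma(s + 2, 6)/4 + sqrt(2)*6**s*(s + 1)/8)/(12**s*(s + 1)*(2*s + 7))
  Re(s) > -7/2

peel off the shared t-power: t**(3/2) on [0, 1/2); exp(-t/2) on [1/2, 2); 1/(2*t) on [2, 3); …
cuts at 1/2, 2, 3: linearity sums the 4 kernel integrals
piece [0, 1/2): integrate t**(7/2) against the kernel
over [1/2, 2), the kernel integral of t**2*exp(-t/2) enters the sum
for t in [2, 3): the term is ∫ t/2·t^(s-1)
∫ over [3, ∞) of t**2*exp(-2*t)·t^(s-1) joins the sum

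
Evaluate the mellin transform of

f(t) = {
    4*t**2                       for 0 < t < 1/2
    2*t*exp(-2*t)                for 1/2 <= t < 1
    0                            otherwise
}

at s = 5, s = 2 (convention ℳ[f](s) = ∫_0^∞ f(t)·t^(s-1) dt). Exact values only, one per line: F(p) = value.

undo the common scale on t: t**2 on [0, 1); t*exp(-t) on [1, 2)
strip the shared t-power: t on [0, 1); exp(-t) on [1, 2)
decompose at 1/2; ℳ[f](s) sums the 2 pieces' integrals
[0, 1/2) adds the kernel integral of 4*t**2
over [1/2, 1), the kernel integral of 2*t*exp(-2*t) enters the sum

F(5) = (-6104 + exp(2) + 2282*E)*exp(-2)/224
F(2) = (-40 + exp(2) + 20*E)*exp(-2)/16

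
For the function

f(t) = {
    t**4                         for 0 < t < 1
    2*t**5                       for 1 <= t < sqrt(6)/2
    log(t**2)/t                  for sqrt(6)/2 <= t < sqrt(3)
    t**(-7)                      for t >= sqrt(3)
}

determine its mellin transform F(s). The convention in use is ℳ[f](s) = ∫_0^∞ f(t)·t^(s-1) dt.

2**(-s/2 - 1/2)*(324*2**(s/2 + 1/2)*(-s + (s + 1)**2/4)*(s/2 - 7/2)*(s/2 + 5/2) - 324*2**(s/2 + 1/2)*(-s + (s + 1)**2/4)*(s/2 - 7/2)*(s + 4) + 729*3**(s/2 + 1/2)*(-s + (s + 1)**2/4)*(s/2 - 7/2)*(s + 4) - 54*3**(s/2 + 1/2)*(s/2 - 7/2)*(s/2 + 5/2)*(s + 1)*(s + 4)*log(3) + 54*3**(s/2 + 1/2)*(s/2 - 7/2)*(s/2 + 5/2)*(s + 1)*(s + 4)*log(2) - 108*3**(s/2 + 1/2)*(s/2 - 7/2)*(s/2 + 5/2)*(s + 4)*log(2) + 108*3**(s/2 + 1/2)*(s/2 - 7/2)*(s/2 + 5/2)*(s + 4) + 108*3**(s/2 + 1/2)*(s/2 - 7/2)*(s/2 + 5/2)*(s + 4)*log(3) - 2*6**(s/2 + 1/2)*(-s + (s + 1)**2/4)*(s/2 + 5/2)*(s + 4) + 27*6**(s/2 + 1/2)*(s/2 - 7/2)*(s/2 + 5/2)*(s + 1)*(s + 4)*log(3) - 54*6**(s/2 + 1/2)*(s/2 - 7/2)*(s/2 + 5/2)*(s + 4)*log(3) - 54*6**(s/2 + 1/2)*(s/2 - 7/2)*(s/2 + 5/2)*(s + 4))/(324*(-s + (s + 1)**2/4)*(s/2 - 7/2)*(s/2 + 5/2)*(s + 4))
  -4 < Re(s) < 7

strip the shared t-power: t**3 on [0, 1); 2*t**4 on [1, sqrt(6)/2); log(t**2)/t**2 on [sqrt(6)/2, sqrt(3)); …
back out the power substitution: t**(3/2) on [0, 1); 2*t**2 on [1, 3/2); log(t)/t on [3/2, 3); …
integrate the 4 segments split at 1, sqrt(6)/2, sqrt(3), then add the results
segment 0 to 1 holds t**4; add its integral
on [1, sqrt(6)/2): add ∫ 2*t**5·t^(s-1) dt
[sqrt(6)/2, sqrt(3)) adds the kernel integral of log(t**2)/t
∫ t**(-7)·t^(s-1) over [sqrt(3), ∞)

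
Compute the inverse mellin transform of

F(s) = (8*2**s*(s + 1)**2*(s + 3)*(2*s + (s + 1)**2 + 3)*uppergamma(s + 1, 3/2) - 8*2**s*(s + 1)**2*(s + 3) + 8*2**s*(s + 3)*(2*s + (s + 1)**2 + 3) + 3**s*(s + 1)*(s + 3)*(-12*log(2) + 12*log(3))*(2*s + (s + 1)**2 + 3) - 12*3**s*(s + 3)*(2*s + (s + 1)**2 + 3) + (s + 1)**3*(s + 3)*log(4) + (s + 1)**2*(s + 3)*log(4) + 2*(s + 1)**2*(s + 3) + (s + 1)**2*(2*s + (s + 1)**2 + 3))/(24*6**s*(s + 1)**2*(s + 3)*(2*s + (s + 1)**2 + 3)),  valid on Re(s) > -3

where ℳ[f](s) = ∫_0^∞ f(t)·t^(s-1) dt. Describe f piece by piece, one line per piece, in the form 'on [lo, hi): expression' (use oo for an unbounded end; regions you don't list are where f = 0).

on [0, 1/6): 9*t**3
on [1/6, 1/3): 3*t**2*log(3*t)
on [1/3, 1/2): t*log(3*t)
on [1/2, oo): t*exp(-3*t)

undo the shared t-power: 9*t**2 on [0, 1/6); 3*t*log(3*t) on [1/6, 1/3); log(3*t) on [1/3, 1/2); …
the common scale on t comes off first: t**2 on [0, 1/2); t*log(t) on [1/2, 1); log(t) on [1, 3/2); …
summing 4 kernel integrals split by 1/6, 1/3, 1/2 yields ℳ[f](s)
on [0, 1/6) integrate f = 9*t**3 against the kernel
over [1/6, 1/3), the kernel integral of 3*t**2*log(3*t) enters the sum
on [1/3, 1/2) integrate f = t*log(3*t) against the kernel
the [1/2, ∞) slice contributes ∫ t*exp(-3*t)·t^(s-1) dt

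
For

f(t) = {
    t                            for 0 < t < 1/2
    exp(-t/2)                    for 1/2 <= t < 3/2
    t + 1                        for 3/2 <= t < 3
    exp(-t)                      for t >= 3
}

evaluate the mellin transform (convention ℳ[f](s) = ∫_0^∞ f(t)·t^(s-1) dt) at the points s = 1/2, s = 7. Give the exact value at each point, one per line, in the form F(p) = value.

F(1/2) = sqrt(2)*(-3*sqrt(3)/2 - sqrt(pi)*erfc(sqrt(3)/2) + sqrt(2)*sqrt(pi)*erfc(sqrt(3))/2 + 1/6 + sqrt(pi)*erfc(1/2) + 2*sqrt(6))
F(7) = -6243201*exp(-3/4)/32 + 13977*exp(-3) + 1009711/896 + 3786745*exp(-1/4)/32

treat the 4 regions marked off by 1/2, 3/2, 3 separately and sum
∫ t·t^(s-1) over [0, 1/2)
segment 1/2 to 3/2 holds exp(-t/2); add its integral
over [3/2, 3), the kernel integral of (t + 1) enters the sum
piece [3, ∞): integrate exp(-t) against the kernel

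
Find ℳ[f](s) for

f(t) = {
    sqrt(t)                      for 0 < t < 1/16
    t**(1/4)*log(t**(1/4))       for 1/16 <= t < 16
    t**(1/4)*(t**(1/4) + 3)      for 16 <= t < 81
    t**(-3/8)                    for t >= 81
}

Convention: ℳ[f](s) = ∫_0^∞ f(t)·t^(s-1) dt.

undo the power substitution: t on [0, 1/4); sqrt(t)*log(sqrt(t)) on [1/4, 4); sqrt(t)*(sqrt(t) + 3) on [4, 9); …
undo the power substitution: t**2 on [0, 1/2); t*log(t) on [1/2, 2); t*(t + 3) on [2, 3); …
undo the shared t-power: t on [0, 1/2); log(t) on [1/2, 2); t + 3 on [2, 3); …
f breaks at 1/16, 16, 81 into 4 integrals to sum
segment 0 to 1/16 holds sqrt(t); add its integral
∫ over [1/16, 16) of t**(1/4)*log(t**(1/4))·t^(s-1) joins the sum
between 16 and 81 the integrand is t**(1/4)*(t**(1/4) + 3)·t^(s-1)
piece [81, ∞): integrate t**(-3/8) against the kernel

2*2**(-4*s - 1)*(-270*2**(8*s + 2)*(4*s + 1)**2*(8*s - 3) + 54*2**(8*s + 2)*(4*s + 1)*(4*s + 2)*(8*s - 3)*log(2) - 162*2**(8*s + 2)*(4*s + 1)*(8*s - 3) - 54*2**(8*s + 2)*(4*s + 2)*(8*s - 3) - 4*sqrt(3)*6**(4*s + 1)*(4*s + 1)**2*(4*s + 2) + 324*6**(4*s + 1)*(4*s + 1)**2*(8*s - 3) + 162*6**(4*s + 1)*(4*s + 1)*(8*s - 3) + 27*(4*s + 1)**2*(8*s - 3) + 54*(4*s + 1)*(4*s + 2)*(8*s - 3)*log(2) + (8*s - 3)*(216*s + 108))/(27*(4*s + 1)**2*(4*s + 2)*(8*s - 3))
  -1/2 < Re(s) < 3/8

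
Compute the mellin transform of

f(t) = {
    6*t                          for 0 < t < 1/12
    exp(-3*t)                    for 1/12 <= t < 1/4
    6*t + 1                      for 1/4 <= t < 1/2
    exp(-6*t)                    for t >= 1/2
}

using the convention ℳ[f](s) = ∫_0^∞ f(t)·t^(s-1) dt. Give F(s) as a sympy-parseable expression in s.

(2*2**s*s*(s + 1)*uppergamma(s, 3) - 5*3**s*s - 2*3**s + 2*4**s*s*(s + 1)*uppergamma(s, 1/4) - 2*4**s*s*(s + 1)*uppergamma(s, 3/4) + 8*6**s*s + 2*6**s + s)/(2*12**s*s*(s + 1))
  Re(s) > -1

the common scale on t comes off first: 3*t on [0, 1/6); exp(-3*t/2) on [1/6, 1/2); 3*t + 1 on [1/2, 1); …
reversing the common scale on t: t on [0, 1/2); exp(-t/2) on [1/2, 3/2); t + 1 on [3/2, 3); …
along the cuts 1/12, 1/4, 1/2, ℳ[f](s) splits into 4 integrals
∫ 6*t·t^(s-1) over [0, 1/12)
for t in [1/12, 1/4): the term is ∫ exp(-3*t)·t^(s-1)
∫ (6*t + 1)·t^(s-1) over [1/4, 1/2)
[1/2, ∞) adds the kernel integral of exp(-6*t)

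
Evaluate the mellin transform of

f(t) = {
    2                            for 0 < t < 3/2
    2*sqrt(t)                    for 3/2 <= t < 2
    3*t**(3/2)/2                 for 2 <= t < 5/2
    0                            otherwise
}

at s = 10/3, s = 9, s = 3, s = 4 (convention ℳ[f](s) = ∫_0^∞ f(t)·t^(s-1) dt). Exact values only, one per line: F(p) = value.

slice at 3/2, 2, transform all 3 pieces, and sum them
piece [0, 3/2): integrate 2 against the kernel
for t in [3/2, 2): the term is ∫ 2*sqrt(t)·t^(s-1)
∫ 3*t**(3/2)/2·t^(s-1) over [2, 5/2)

F(10/3) = -81*2**(1/6)*3**(5/6)/92 - 528*2**(5/6)/667 + 81*2**(2/3)*3**(1/3)/80 + 5625*2**(1/6)*5**(5/6)/928
F(9) = -5120*sqrt(2)/133 - 19683*sqrt(6)/4864 + 2187/256 + 9765625*sqrt(10)/14336
F(3) = -27*sqrt(6)/28 - 16*sqrt(2)/21 + 9/4 + 625*sqrt(10)/96
F(4) = -9*sqrt(6)/8 - 160*sqrt(2)/99 + 81/32 + 9375*sqrt(10)/704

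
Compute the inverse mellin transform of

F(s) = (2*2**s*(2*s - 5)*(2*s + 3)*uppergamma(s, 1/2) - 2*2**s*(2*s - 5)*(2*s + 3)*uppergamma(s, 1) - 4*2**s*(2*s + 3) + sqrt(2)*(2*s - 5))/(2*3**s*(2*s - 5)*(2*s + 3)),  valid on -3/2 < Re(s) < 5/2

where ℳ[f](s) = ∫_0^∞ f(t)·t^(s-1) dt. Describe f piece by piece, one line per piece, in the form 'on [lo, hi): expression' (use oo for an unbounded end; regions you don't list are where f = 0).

on [0, 1/3): 3*sqrt(6)*t**(3/2)/4
on [1/3, 2/3): exp(-3*t/2)
on [2/3, oo): 4*sqrt(6)/(27*t**(5/2))

invert the common scale on t to get t**(3/2) on [0, 1/2); exp(-t) on [1/2, 1); t**(-5/2) on [1, ∞)
integrate the 3 segments split at 1/3, 2/3, then add the results
on [0, 1/3) integrate f = 3*sqrt(6)*t**(3/2)/4 against the kernel
between 1/3 and 2/3 the integrand is exp(-3*t/2)·t^(s-1)
∫ over [2/3, ∞) of 4*sqrt(6)/(27*t**(5/2))·t^(s-1) joins the sum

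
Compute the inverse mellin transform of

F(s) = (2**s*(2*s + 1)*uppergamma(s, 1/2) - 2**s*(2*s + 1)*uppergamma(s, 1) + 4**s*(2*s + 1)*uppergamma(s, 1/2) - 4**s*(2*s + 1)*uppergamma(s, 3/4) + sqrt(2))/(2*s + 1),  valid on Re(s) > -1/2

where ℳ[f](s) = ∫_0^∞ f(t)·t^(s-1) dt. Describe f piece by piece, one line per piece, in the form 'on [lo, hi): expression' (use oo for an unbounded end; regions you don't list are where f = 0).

reversing the common scale on t: sqrt(t) on [0, 1/2); exp(-t) on [1/2, 1); exp(-t/2) on [1, 3/2)
cuts at 1, 2: linearity sums the 3 kernel integrals
on [0, 1) integrate f = sqrt(2)*sqrt(t)/2 against the kernel
segment [1, 2) carries exp(-t/2); integrate it
on [2, 3) integrate f = exp(-t/4) against the kernel

on [0, 1): sqrt(2)*sqrt(t)/2
on [1, 2): exp(-t/2)
on [2, 3): exp(-t/4)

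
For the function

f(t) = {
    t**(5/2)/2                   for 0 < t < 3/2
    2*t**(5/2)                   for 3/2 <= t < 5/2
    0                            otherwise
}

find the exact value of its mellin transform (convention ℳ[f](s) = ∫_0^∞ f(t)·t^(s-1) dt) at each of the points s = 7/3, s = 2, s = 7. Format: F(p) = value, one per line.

the 2 pieces separated at 3/2 each add one integral
∫ t**(5/2)/2·t^(s-1) over [0, 3/2)
[3/2, 5/2) adds the kernel integral of 2*t**(5/2)

F(7/3) = 3*2**(1/6)*(-243*3**(5/6) + 2500*5**(5/6))/928
F(2) = -27*sqrt(6)/32 + 625*sqrt(10)/72
F(7) = -59049*sqrt(6)/19456 + 1953125*sqrt(10)/4864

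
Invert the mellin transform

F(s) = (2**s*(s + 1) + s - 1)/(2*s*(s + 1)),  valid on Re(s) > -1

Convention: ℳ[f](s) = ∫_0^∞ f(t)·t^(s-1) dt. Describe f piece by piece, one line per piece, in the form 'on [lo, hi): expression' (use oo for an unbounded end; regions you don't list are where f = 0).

treat the 2 regions marked off by 1 separately and sum
segment 0 to 1 holds t; add its integral
piece [1, 2): integrate 1/2 against the kernel

on [0, 1): t
on [1, 2): 1/2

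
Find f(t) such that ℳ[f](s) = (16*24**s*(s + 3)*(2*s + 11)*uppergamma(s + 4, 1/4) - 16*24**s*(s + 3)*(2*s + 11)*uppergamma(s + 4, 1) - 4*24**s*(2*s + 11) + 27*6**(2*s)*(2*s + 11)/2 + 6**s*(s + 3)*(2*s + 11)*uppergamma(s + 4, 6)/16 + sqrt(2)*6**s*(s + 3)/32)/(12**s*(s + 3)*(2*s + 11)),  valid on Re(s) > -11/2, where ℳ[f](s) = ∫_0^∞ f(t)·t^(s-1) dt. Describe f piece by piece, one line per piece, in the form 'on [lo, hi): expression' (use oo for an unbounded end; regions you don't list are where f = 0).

on [0, 1/2): t**(11/2)
on [1/2, 2): t**4*exp(-t/2)
on [2, 3): t**3/2
on [3, oo): t**4*exp(-2*t)

strip the shared t-power: t**(7/2) on [0, 1/2); t**2*exp(-t/2) on [1/2, 2); t/2 on [2, 3); …
reversing the shared t-power: t**(3/2) on [0, 1/2); exp(-t/2) on [1/2, 2); 1/(2*t) on [2, 3); …
along the cuts 1/2, 2, 3, ℳ[f](s) splits into 4 integrals
over [0, 1/2), the kernel integral of t**(11/2) enters the sum
on [1/2, 2) integrate f = t**4*exp(-t/2) against the kernel
over [2, 3), the kernel integral of t**3/2 enters the sum
the [3, ∞) slice contributes ∫ t**4*exp(-2*t)·t^(s-1) dt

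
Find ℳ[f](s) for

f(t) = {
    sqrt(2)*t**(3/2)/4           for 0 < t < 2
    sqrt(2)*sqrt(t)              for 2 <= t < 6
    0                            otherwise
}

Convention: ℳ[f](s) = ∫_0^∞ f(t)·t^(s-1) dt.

reversing the common scale on t: t**(3/2) on [0, 1); 2*sqrt(t) on [1, 3)
integrate the 2 segments split at 2, then add the results
[0, 2) adds the kernel integral of sqrt(2)*t**(3/2)/4
the [2, 6) slice contributes ∫ sqrt(2)*sqrt(t)·t^(s-1) dt

2**s*(4*sqrt(3)*3**s*(2*s + 3) - 4*s - 10)/((2*s + 1)*(2*s + 3))
  Re(s) > -3/2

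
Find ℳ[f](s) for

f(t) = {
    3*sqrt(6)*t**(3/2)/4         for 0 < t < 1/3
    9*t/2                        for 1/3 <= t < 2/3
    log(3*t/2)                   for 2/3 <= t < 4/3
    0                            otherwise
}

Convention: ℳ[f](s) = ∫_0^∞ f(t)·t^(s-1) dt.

remove the common scale on t first: t**(3/2) on [0, 1/2); 3*t on [1/2, 1); log(t) on [1, 2)
along the cuts 1/3, 2/3, ℳ[f](s) splits into 3 integrals
∫ 3*sqrt(6)*t**(3/2)/4·t^(s-1) over [0, 1/3)
the [1/3, 2/3) slice contributes ∫ 9*t/2·t^(s-1) dt
on [2/3, 4/3): add ∫ log(3*t/2)·t^(s-1) dt

(2**(2*s)*s*(s + 1)*(2*s + 3)*log(4) - 2*2**(2*s)*(s + 1)*(2*s + 3) + 6*2**s*s**2*(2*s + 3) + 2*2**s*(s + 1)*(2*s + 3) + sqrt(2)*s**2*(s + 1) - 3*s**2*(2*s + 3))/(2*3**s*s**2*(s + 1)*(2*s + 3))
  Re(s) > -3/2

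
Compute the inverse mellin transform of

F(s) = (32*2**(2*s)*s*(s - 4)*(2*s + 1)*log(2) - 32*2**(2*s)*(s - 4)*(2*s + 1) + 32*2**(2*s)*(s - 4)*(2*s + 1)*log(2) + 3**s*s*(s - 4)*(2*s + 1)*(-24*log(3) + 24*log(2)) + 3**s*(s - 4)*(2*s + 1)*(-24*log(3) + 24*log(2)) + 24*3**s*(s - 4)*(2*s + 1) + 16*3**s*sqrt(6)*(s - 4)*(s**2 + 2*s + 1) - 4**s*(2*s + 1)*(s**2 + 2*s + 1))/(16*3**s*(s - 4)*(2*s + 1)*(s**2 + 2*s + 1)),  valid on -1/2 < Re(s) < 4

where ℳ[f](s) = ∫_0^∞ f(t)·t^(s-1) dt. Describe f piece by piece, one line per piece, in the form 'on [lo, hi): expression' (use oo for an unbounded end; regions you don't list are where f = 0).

undo the common scale on t: sqrt(t) on [0, 3/2); t*log(t) on [3/2, 2); t**(-4) on [2, ∞)
slice at 1, 4/3, transform all 3 pieces, and sum them
∫ over [0, 1) of sqrt(6)*sqrt(t)/2·t^(s-1) joins the sum
segment [1, 4/3) carries 3*t*log(3*t/2)/2; integrate it
for t in [4/3, ∞): the term is ∫ 16/(81*t**4)·t^(s-1)

on [0, 1): sqrt(6)*sqrt(t)/2
on [1, 4/3): 3*t*log(3*t/2)/2
on [4/3, oo): 16/(81*t**4)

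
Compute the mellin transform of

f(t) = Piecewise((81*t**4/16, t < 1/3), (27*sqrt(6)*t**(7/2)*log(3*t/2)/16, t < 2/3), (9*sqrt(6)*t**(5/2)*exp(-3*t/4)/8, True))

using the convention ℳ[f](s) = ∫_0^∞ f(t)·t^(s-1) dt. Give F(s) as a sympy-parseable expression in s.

the common scale on t comes off first: t**4 on [0, 1/2); t**(7/2)*log(t) on [1/2, 1); t**(5/2)*exp(-t/2) on [1, ∞)
invert the shared t-power to get t**(7/2) on [0, 1/2); t**3*log(t) on [1/2, 1); t**2*exp(-t/2) on [1, ∞)
remove the shared t-power first: t**(3/2) on [0, 1/2); t*log(t) on [1/2, 1); exp(-t/2) on [1, ∞)
cuts at 1/3, 2/3: linearity sums the 3 kernel integrals
on [0, 1/3): add ∫ 81*t**4/16·t^(s-1) dt
piece [1/3, 2/3): integrate 27*sqrt(6)*t**(7/2)*log(3*t/2)/16 against the kernel
on [2/3, ∞): add ∫ 9*sqrt(6)*t**(5/2)*exp(-3*t/4)/8·t^(s-1) dt

sqrt(2)*(2**(s + 13/2)*(-s - 4) + 2**(2*s + 7)*(s + 4)*(8*s + (2*s + 5)**2 + 24)*uppergamma(s + 5/2, 1/2) + 8*s + 4*(s + 4)*(2*s + 5)*log(2) + 8*(s + 4)*log(2) + sqrt(2)*(8*s + (2*s + 5)**2 + 24) + 32)/(32*3**s*(s + 4)*(8*s + (2*s + 5)**2 + 24))
  Re(s) > -4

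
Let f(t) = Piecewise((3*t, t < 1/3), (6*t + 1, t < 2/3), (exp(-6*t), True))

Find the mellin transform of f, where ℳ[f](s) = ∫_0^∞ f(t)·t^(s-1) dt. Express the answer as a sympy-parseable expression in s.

(2**s*s*(s + 1)*uppergamma(s, 4) - 2*4**s*s - 4**s + 5*8**s*s + 8**s)/(12**s*s*(s + 1))
  Re(s) > -1

undo the common scale on t: t on [0, 1); 2*t + 1 on [1, 2); exp(-2*t) on [2, ∞)
cuts at 1/3, 2/3: linearity sums the 3 kernel integrals
segment 0 to 1/3 holds 3*t; add its integral
on [1/3, 2/3): add ∫ (6*t + 1)·t^(s-1) dt
∫ over [2/3, ∞) of exp(-6*t)·t^(s-1) joins the sum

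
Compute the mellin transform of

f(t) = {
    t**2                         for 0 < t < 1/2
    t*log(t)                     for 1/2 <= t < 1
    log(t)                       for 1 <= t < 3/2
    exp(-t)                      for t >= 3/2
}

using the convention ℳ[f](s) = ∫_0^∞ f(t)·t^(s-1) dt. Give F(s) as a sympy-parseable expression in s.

(4*2**s*s**2*(s + 2)*(s**2 + 2*s + 1)*uppergamma(s, 3/2) - 4*2**s*s**2*(s + 2) + 4*2**s*(s + 2)*(s**2 + 2*s + 1) + 3**s*s*(s + 2)*(-4*log(2) + 4*log(3))*(s**2 + 2*s + 1) - 4*3**s*(s + 2)*(s**2 + 2*s + 1) + s**3*(s + 2)*log(4) + s**2*(s + 2)*log(4) + 2*s**2*(s + 2) + s**2*(s**2 + 2*s + 1))/(4*2**s*s**2*(s + 2)*(s**2 + 2*s + 1))
  Re(s) > -2

treat the 4 regions marked off by 1/2, 1, 3/2 separately and sum
segment 0 to 1/2 holds t**2; add its integral
on [1/2, 1) integrate f = t*log(t) against the kernel
on [1, 3/2): add ∫ log(t)·t^(s-1) dt
on [3/2, ∞): add ∫ exp(-t)·t^(s-1) dt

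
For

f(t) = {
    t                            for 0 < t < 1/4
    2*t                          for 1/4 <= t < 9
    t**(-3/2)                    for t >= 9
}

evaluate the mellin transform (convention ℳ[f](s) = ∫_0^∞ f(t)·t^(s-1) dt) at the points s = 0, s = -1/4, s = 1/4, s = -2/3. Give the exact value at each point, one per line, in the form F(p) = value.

F(0) = 5759/324
F(-1/4) = sqrt(2)*(-189 + 2270*sqrt(6))/567
F(1/4) = sqrt(2)*(-27 + 1948*sqrt(6))/270
F(-2/3) = 2**(1/3)*(-3159 + 6320*6**(2/3))/2106

back out the shared t-power: sqrt(t) on [0, 1/4); 2*sqrt(t) on [1/4, 9); t**(-2) on [9, ∞)
strip the power substitution: t on [0, 1/2); 2*t on [1/2, 3); t**(-4) on [3, ∞)
decompose at 1/4, 9; ℳ[f](s) sums the 3 pieces' integrals
segment 0 to 1/4 holds t; add its integral
[1/4, 9) adds the kernel integral of 2*t
the [9, ∞) slice contributes ∫ t**(-3/2)·t^(s-1) dt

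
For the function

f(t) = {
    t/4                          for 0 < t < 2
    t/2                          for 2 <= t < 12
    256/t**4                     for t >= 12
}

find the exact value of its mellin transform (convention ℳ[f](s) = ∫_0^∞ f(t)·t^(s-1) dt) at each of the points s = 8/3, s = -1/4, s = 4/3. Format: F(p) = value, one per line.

F(8/3) = -6*2**(2/3)/11 + 15640*18**(1/3)/33
F(-1/4) = 2**(3/4)*(-1377 + 2755*6**(3/4))/4131
F(4/3) = 2**(1/3)*(-54 + 3895*6**(1/3))/126

back out the common scale on t: t/2 on [0, 1); t on [1, 6); 16/t**4 on [6, ∞)
the common scale on t comes off first: t on [0, 1/2); 2*t on [1/2, 3); t**(-4) on [3, ∞)
cuts at 2, 12: linearity sums the 3 kernel integrals
on [0, 2): add ∫ t/4·t^(s-1) dt
on [2, 12) integrate f = t/2 against the kernel
segment 12 to ∞ holds 256/t**4; add its integral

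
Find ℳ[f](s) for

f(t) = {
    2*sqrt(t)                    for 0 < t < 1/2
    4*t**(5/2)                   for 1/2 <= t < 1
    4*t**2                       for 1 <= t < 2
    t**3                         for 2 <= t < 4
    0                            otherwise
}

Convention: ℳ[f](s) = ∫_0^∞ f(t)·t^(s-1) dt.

(-2**(1/2 - s)*(s + 2)*(s + 3)*(2*s + 1) + 2**(3/2 - s)*(s + 2)*(s + 3)*(2*s + 5) - 2**(s + 3)*(s + 2)*(2*s + 1)*(2*s + 5) + 2**(s + 4)*(s + 3)*(2*s + 1)*(2*s + 5) + 2**(2*s + 6)*(s + 2)*(2*s + 1)*(2*s + 5) + 8*(s + 2)*(s + 3)*(2*s + 1) - 4*(s + 3)*(2*s + 1)*(2*s + 5))/((s + 2)*(s + 3)*(2*s + 1)*(2*s + 5))
  Re(s) > -1/2

slice at 1/2, 1, 2, transform all 4 pieces, and sum them
piece [0, 1/2): integrate 2*sqrt(t) against the kernel
segment [1/2, 1) carries 4*t**(5/2); integrate it
∫ over [1, 2) of 4*t**2·t^(s-1) joins the sum
segment 2 to 4 holds t**3; add its integral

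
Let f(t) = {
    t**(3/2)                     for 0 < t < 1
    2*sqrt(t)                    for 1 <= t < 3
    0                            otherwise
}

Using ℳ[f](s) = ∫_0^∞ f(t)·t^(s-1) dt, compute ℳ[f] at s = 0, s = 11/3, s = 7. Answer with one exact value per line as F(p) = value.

integrate the 2 segments split at 1, then add the results
∫ over [0, 1) of t**(3/2)·t^(s-1) joins the sum
[1, 3) adds the kernel integral of 2*sqrt(t)

F(0) = -10/3 + 4*sqrt(3)
F(11/3) = -222/775 + 972*3**(1/6)/25
F(7) = -38/255 + 2916*sqrt(3)/5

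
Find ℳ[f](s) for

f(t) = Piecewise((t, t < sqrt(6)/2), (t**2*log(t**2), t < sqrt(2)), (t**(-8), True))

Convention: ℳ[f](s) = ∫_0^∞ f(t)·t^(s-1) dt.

(sqrt(2)/2)**s*(32*2**s*s*(s - 8)*(s + 1)*log(2) - 64*2**s*(s - 8)*(s + 1) + 64*2**s*(s - 8)*(s + 1)*log(2) - 2**s*(s + 1)*(s**2 + 4*s + 4) + 3**(s/2)*s*(s - 8)*(s + 1)*(-24*log(3) + 24*log(2)) + 3**(s/2)*(s - 8)*(s + 1)*(-48*log(3) + 48*log(2)) + 48*3**(s/2)*(s - 8)*(s + 1) + 8*3**(s/2)*sqrt(6)*(s - 8)*(s**2 + 4*s + 4))/(16*(s - 8)*(s + 1)*(s**2 + 4*s + 4))
  -1 < Re(s) < 8

the power substitution comes off first: sqrt(t) on [0, 3/2); t*log(t) on [3/2, 2); t**(-4) on [2, ∞)
the 3 pieces separated at sqrt(6)/2, sqrt(2) each add one integral
[0, sqrt(6)/2) adds the kernel integral of t
segment [sqrt(6)/2, sqrt(2)) carries t**2*log(t**2); integrate it
∫ t**(-8)·t^(s-1) over [sqrt(2), ∞)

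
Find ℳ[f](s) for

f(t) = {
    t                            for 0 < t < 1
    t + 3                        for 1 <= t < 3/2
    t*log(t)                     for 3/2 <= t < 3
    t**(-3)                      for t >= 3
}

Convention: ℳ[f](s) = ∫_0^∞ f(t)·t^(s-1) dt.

decompose at 1, 3/2, 3; ℳ[f](s) sums the 4 pieces' integrals
over [0, 1), the kernel integral of t enters the sum
∫ (t + 3)·t^(s-1) over [1, 3/2)
∫ t*log(t)·t^(s-1) over [3/2, 3)
piece [3, ∞): integrate t**(-3) against the kernel

(-162*2**s*s*(s - 3)*(s**2 + 2*s + 1) - 162*2**s*(s - 3)*(s**2 + 2*s + 1) - 81*3**s*s**2*(s - 3)*(s + 1)*log(3) + 81*3**s*s**2*(s - 3)*(s + 1)*log(2) - 81*3**s*s*(s - 3)*(s + 1)*log(3) + 81*3**s*s*(s - 3)*(s + 1)*log(2) + 81*3**s*s*(s - 3)*(s + 1) + 243*3**s*s*(s - 3)*(s**2 + 2*s + 1) + 162*3**s*(s - 3)*(s**2 + 2*s + 1) + 162*6**s*s**2*(s - 3)*(s + 1)*log(3) - 162*6**s*s*(s - 3)*(s + 1) + 162*6**s*s*(s - 3)*(s + 1)*log(3) - 2*6**s*s*(s + 1)*(s**2 + 2*s + 1))/(54*2**s*s*(s - 3)*(s + 1)*(s**2 + 2*s + 1))
  -1 < Re(s) < 3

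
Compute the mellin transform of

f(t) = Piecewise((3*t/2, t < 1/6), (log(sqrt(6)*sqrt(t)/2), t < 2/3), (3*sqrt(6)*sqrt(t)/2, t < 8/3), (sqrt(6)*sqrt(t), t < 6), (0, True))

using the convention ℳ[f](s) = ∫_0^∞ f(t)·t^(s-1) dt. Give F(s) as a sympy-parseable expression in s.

undo the common scale on t: t on [0, 1/4); log(sqrt(t)) on [1/4, 1); 3*sqrt(t) on [1, 4); …
the power substitution comes off first: t**2 on [0, 1/2); log(t) on [1/2, 1); 3*t on [1, 2); …
undo the shared t-power: t on [0, 1/2); log(t)/t on [1/2, 1); 3 on [1, 2); …
integrate the 4 segments split at 1/6, 2/3, 8/3, then add the results
∫ over [0, 1/6) of 3*t/2·t^(s-1) joins the sum
segment [1/6, 2/3) carries log(sqrt(6)*sqrt(t)/2); integrate it
∫ 3*sqrt(6)*sqrt(t)/2·t^(s-1) over [2/3, 8/3)
piece [8/3, 6): integrate sqrt(6)*sqrt(t) against the kernel

(16*2**(4*s)*s**3 + 16*2**(4*s)*s**2 - 24*2**(2*s)*s**3 - 28*2**(2*s)*s**2 - 6*2**(2*s)*s - 2*2**(2*s) + 48*6**(2*s)*s**3 + 48*6**(2*s)*s**2 + 2*s**3 + 8*s**3*log(2) + 5*s**2 + 12*s**2*log(2) + 4*s*log(2) + 6*s + 2)/(4*6**s*s**2*(2*s**2 + 3*s + 1))
  Re(s) > -1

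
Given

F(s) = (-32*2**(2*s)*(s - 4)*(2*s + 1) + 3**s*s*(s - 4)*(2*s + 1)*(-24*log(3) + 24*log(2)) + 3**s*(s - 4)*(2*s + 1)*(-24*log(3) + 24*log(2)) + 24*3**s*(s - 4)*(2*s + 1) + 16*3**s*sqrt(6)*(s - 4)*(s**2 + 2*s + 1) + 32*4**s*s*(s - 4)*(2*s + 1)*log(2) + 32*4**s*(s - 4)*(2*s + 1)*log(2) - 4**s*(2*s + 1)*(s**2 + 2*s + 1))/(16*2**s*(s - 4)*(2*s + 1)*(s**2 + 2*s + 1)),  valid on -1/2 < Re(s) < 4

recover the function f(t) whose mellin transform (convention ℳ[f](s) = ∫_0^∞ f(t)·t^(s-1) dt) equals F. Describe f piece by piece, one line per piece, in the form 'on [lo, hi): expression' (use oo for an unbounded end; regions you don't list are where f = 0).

on [0, 3/2): sqrt(t)
on [3/2, 2): t*log(t)
on [2, oo): t**(-4)

summing 3 kernel integrals split by 3/2, 2 yields ℳ[f](s)
∫ over [0, 3/2) of sqrt(t)·t^(s-1) joins the sum
over [3/2, 2), the kernel integral of t*log(t) enters the sum
piece [2, ∞): integrate t**(-4) against the kernel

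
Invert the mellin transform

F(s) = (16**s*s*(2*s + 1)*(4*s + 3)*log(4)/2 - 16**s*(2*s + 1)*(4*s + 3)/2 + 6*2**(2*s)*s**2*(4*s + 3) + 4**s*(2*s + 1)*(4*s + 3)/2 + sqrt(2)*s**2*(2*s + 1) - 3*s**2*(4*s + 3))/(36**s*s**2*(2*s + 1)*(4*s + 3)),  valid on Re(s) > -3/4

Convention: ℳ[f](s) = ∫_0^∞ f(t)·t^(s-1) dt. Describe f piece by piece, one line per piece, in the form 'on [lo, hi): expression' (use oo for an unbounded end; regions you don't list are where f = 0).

the power substitution comes off first: 3*sqrt(3)*t**(3/2) on [0, 1/6); 9*t on [1/6, 1/3); log(3*t) on [1/3, 2/3)
remove the common scale on t first: t**(3/2) on [0, 1/2); 3*t on [1/2, 1); log(t) on [1, 2)
breakpoints 1/36, 1/9: one integral from each of the 3 segments
piece [0, 1/36): integrate 3*sqrt(3)*t**(3/4) against the kernel
∫ 9*sqrt(t)·t^(s-1) over [1/36, 1/9)
piece [1/9, 4/9): integrate log(3*sqrt(t)) against the kernel

on [0, 1/36): 3*sqrt(3)*t**(3/4)
on [1/36, 1/9): 9*sqrt(t)
on [1/9, 4/9): log(3*sqrt(t))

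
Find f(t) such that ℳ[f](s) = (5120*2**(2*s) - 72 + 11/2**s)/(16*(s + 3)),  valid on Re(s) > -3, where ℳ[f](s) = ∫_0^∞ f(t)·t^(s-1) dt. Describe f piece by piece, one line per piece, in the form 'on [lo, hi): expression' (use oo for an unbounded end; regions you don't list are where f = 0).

on [0, 1/2): 6*t**3
on [1/2, 1): t**3/2
on [1, 4): 5*t**3

treat the 3 regions marked off by 1/2, 1 separately and sum
on [0, 1/2): add ∫ 6*t**3·t^(s-1) dt
[1/2, 1) adds the kernel integral of t**3/2
over [1, 4), the kernel integral of 5*t**3 enters the sum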